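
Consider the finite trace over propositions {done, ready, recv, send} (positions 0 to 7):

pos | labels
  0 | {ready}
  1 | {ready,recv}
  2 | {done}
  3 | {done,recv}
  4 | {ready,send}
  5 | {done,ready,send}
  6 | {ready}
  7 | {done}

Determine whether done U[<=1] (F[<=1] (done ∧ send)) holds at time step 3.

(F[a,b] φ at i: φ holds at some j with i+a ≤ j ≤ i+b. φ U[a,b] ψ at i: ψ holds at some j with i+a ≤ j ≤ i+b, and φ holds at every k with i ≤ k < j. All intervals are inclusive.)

True

Need some j in [3,4] with F[<=1] (done ∧ send), and done at every k in [3,j-1].
  j=3: F[<=1] (done ∧ send) — fails (none in [3,4]).
  j=4: F[<=1] (done ∧ send) holds; done holds at every k in [3,3] → satisfied.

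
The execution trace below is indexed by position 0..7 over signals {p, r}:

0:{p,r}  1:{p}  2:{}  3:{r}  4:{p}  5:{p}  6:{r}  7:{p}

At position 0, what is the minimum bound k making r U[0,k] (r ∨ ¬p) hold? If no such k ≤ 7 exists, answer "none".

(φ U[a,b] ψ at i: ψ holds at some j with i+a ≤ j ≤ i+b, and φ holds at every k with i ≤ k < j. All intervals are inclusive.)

Need earliest j ≥ 0 with (r ∨ ¬p), and r at every k in [0,j-1].
  j=0: rhs holds (empty prefix). k = 0.

0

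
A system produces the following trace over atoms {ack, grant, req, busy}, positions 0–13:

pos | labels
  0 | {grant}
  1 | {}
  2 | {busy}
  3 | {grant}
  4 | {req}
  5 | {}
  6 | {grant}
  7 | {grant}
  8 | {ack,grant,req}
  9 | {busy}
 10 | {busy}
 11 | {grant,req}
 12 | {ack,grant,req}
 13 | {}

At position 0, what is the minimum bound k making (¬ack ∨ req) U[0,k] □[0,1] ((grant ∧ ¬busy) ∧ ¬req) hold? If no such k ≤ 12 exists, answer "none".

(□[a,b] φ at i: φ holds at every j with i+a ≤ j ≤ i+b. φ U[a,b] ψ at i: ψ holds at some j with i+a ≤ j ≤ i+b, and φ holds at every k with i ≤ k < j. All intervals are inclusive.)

Need earliest j ≥ 0 with □[0,1] ((grant ∧ ¬busy) ∧ ¬req), and (¬ack ∨ req) at every k in [0,j-1].
  j=0: rhs fails.
  j=1: rhs fails.
  j=2: rhs fails.
  j=3: rhs fails.
  j=4: rhs fails.
  j=5: rhs fails.
  j=6: rhs holds; lhs holds on [0,5]. k = 6.

6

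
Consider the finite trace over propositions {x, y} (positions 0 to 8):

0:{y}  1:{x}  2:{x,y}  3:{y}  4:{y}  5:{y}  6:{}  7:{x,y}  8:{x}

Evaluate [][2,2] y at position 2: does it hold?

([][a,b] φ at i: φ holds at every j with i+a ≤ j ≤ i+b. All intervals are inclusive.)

True

Check y at every j in [4,4]:
  j=4: true
All positions satisfy it → formula holds.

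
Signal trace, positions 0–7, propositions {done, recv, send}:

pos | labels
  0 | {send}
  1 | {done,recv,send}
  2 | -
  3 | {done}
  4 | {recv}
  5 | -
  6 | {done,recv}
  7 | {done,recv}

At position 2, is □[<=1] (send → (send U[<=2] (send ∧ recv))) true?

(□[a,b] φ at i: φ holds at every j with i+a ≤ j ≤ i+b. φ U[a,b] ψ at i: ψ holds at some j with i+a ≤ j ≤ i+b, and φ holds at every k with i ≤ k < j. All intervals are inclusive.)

Check (send → (send U[<=2] (send ∧ recv))) at every j in [2,3]:
  j=2: antecedent false → ✓
  j=3: antecedent false → ✓
All positions satisfy it → formula holds.

True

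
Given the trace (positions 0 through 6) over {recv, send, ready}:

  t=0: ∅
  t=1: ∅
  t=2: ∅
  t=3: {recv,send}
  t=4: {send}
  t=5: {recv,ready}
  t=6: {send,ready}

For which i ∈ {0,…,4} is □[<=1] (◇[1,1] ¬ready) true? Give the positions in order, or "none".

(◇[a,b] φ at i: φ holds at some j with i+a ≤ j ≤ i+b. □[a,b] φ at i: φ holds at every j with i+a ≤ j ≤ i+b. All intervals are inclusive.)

Evaluate at each i in [0,4]:
  i=0: ✓ (all of [0,1])
  i=1: ✓ (all of [1,2])
  i=2: ✓ (all of [2,3])
  i=3: ✗ (fails at j=4)
  i=4: ✗ (fails at j=4)

0, 1, 2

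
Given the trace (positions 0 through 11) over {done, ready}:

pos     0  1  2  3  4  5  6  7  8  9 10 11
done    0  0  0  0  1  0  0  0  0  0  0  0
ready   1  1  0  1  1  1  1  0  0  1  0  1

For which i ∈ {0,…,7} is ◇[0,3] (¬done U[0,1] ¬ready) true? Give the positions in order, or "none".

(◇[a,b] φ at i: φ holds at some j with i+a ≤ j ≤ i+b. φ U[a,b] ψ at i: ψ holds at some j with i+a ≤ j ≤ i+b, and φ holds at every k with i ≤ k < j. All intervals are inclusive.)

0, 1, 2, 3, 4, 5, 6, 7

Evaluate at each i in [0,7]:
  i=0: ✓ (witness j=1)
  i=1: ✓ (witness j=1)
  i=2: ✓ (witness j=2)
  i=3: ✓ (witness j=6)
  i=4: ✓ (witness j=6)
  i=5: ✓ (witness j=6)
  i=6: ✓ (witness j=6)
  i=7: ✓ (witness j=7)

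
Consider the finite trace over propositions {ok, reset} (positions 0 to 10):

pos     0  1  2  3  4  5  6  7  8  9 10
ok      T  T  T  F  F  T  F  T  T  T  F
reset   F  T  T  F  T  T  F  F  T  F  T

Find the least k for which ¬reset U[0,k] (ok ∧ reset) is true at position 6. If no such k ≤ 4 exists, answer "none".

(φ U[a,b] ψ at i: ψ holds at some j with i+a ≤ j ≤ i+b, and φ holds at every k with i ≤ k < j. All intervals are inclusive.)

2

Need earliest j ≥ 6 with (ok ∧ reset), and ¬reset at every k in [6,j-1].
  j=6: rhs fails.
  j=7: rhs fails.
  j=8: rhs holds; lhs holds on [6,7]. k = 2.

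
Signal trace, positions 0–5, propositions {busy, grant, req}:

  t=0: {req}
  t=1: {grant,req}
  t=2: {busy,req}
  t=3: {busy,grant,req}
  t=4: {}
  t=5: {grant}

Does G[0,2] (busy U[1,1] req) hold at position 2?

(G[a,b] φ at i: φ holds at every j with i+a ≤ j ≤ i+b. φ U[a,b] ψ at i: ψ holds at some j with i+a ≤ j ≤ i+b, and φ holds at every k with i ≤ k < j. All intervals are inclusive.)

False

Check (busy U[1,1] req) at every j in [2,4]:
  j=2: holds
  j=3: fails
  j=4: fails
Fails at j=3 → formula fails.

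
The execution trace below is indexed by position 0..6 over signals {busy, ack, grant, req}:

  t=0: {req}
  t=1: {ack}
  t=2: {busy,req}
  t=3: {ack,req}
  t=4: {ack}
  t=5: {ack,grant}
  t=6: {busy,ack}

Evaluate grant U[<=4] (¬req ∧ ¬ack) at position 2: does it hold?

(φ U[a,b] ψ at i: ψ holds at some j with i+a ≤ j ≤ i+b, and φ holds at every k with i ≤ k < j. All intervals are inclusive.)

Need some j in [2,6] with (¬req ∧ ¬ack), and grant at every k in [2,j-1].
  j=2: (¬req ∧ ¬ack) false.
  j=3: (¬req ∧ ¬ack) false.
  j=4: (¬req ∧ ¬ack) false.
  j=5: (¬req ∧ ¬ack) false.
  j=6: (¬req ∧ ¬ack) false.
No j in the window works → until fails.

No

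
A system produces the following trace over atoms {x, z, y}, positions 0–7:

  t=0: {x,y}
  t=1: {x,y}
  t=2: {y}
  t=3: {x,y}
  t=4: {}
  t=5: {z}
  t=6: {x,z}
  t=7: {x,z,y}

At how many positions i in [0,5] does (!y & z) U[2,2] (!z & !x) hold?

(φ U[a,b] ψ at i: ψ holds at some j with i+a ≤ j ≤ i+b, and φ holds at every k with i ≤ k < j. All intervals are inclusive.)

Evaluate at each i in [0,5]:
  i=0: ✗ (lhs fails at k=0 before rhs at j=2)
  i=1: ✗ (no rhs in [3,3])
  i=2: ✗ (lhs fails at k=2 before rhs at j=4)
  i=3: ✗ (no rhs in [5,5])
  i=4: ✗ (no rhs in [6,6])
  i=5: ✗ (no rhs in [7,7])
Positions where it holds: {} → 0.

0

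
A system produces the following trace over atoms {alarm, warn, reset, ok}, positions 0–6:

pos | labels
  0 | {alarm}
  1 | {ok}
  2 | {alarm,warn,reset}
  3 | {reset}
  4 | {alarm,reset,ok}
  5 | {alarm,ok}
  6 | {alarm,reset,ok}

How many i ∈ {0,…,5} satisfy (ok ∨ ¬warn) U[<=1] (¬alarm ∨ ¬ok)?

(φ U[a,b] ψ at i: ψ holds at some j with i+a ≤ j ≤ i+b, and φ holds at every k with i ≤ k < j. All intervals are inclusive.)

4

Evaluate at each i in [0,5]:
  i=0: ✓ (rhs at j=0)
  i=1: ✓ (rhs at j=1)
  i=2: ✓ (rhs at j=2)
  i=3: ✓ (rhs at j=3)
  i=4: ✗ (no rhs in [4,5])
  i=5: ✗ (no rhs in [5,6])
Positions where it holds: {0, 1, 2, 3} → 4.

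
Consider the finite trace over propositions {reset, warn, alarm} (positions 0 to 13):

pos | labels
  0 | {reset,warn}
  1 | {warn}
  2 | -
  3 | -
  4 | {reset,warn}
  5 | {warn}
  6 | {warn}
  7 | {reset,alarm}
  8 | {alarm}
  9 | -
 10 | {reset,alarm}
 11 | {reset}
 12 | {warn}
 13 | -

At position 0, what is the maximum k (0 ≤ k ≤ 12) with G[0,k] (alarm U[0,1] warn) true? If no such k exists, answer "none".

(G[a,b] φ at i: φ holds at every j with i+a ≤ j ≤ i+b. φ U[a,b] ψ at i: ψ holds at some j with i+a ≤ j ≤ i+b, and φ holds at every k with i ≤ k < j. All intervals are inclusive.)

1

(alarm U[0,1] warn) must hold from j=0 onward; find where it first fails.
  j=0: holds
  j=1: holds
  j=2: fails
Holds on [0,1], so largest k = 1.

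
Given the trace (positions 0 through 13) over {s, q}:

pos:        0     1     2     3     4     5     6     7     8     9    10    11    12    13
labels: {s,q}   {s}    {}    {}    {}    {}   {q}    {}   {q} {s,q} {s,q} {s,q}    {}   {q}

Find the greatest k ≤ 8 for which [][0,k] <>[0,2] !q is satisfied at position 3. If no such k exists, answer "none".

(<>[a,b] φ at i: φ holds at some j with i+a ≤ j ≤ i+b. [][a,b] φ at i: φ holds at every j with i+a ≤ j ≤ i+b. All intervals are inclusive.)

4

<>[0,2] !q must hold from j=3 onward; find where it first fails.
  j=3: holds
  j=4: holds
  j=5: holds
  j=6: holds
  j=7: holds
  j=8: fails
Holds on [3,7], so largest k = 4.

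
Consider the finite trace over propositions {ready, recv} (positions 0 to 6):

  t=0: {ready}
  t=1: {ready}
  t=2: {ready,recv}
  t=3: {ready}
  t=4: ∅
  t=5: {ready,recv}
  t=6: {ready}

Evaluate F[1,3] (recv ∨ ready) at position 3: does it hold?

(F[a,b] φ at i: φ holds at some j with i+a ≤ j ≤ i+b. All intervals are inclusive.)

Holds

Check (recv ∨ ready) at each j in [4,6]:
  j=4: false
  j=5: true
  j=6: true
Found at j=5 → formula holds.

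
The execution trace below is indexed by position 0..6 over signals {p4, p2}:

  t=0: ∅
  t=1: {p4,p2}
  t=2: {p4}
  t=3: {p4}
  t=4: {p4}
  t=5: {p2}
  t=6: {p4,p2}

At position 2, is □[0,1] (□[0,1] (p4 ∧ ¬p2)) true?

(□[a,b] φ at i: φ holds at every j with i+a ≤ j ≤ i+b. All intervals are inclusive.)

Check □[0,1] (p4 ∧ ¬p2) at every j in [2,3]:
  j=2: holds on [2,3]
  j=3: holds on [3,4]
All positions satisfy it → formula holds.

True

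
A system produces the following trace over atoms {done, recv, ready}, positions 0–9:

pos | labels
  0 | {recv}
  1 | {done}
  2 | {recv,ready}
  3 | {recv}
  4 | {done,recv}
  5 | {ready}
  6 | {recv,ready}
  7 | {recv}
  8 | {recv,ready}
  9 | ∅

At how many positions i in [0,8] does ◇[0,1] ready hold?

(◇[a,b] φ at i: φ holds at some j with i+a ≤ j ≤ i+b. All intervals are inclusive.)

Evaluate at each i in [0,8]:
  i=0: ✗ (none in [0,1])
  i=1: ✓ (witness j=2)
  i=2: ✓ (witness j=2)
  i=3: ✗ (none in [3,4])
  i=4: ✓ (witness j=5)
  i=5: ✓ (witness j=5)
  i=6: ✓ (witness j=6)
  i=7: ✓ (witness j=8)
  i=8: ✓ (witness j=8)
Positions where it holds: {1, 2, 4, 5, 6, 7, 8} → 7.

7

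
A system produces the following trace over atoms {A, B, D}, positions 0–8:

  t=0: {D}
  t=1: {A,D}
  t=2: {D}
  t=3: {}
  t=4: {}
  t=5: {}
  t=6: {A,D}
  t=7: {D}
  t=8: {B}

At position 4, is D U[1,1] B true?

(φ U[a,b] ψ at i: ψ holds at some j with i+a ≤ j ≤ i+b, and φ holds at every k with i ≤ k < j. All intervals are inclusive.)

No

Need some j in [5,5] with B, and D at every k in [4,j-1].
  j=5: B false.
No j in the window works → until fails.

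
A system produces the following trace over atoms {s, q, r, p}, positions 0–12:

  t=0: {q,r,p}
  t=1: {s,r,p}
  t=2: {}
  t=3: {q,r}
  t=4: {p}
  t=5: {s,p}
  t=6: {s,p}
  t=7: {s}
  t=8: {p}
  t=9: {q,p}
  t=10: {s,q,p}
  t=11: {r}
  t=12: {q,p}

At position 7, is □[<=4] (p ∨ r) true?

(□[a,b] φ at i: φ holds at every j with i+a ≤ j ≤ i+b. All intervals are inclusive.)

False

Check (p ∨ r) at every j in [7,11]:
  j=7: false
  j=8: true
  j=9: true
  j=10: true
  j=11: true
Fails at j=7 → formula fails.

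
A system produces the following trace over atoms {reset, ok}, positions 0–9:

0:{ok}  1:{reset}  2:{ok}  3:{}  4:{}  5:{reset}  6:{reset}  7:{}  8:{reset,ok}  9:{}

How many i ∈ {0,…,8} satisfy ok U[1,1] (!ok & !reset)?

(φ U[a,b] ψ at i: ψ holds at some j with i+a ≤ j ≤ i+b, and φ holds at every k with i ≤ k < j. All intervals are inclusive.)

2

Evaluate at each i in [0,8]:
  i=0: ✗ (no rhs in [1,1])
  i=1: ✗ (no rhs in [2,2])
  i=2: ✓ (rhs at j=3; lhs holds on [2,2])
  i=3: ✗ (lhs fails at k=3 before rhs at j=4)
  i=4: ✗ (no rhs in [5,5])
  i=5: ✗ (no rhs in [6,6])
  i=6: ✗ (lhs fails at k=6 before rhs at j=7)
  i=7: ✗ (no rhs in [8,8])
  i=8: ✓ (rhs at j=9; lhs holds on [8,8])
Positions where it holds: {2, 8} → 2.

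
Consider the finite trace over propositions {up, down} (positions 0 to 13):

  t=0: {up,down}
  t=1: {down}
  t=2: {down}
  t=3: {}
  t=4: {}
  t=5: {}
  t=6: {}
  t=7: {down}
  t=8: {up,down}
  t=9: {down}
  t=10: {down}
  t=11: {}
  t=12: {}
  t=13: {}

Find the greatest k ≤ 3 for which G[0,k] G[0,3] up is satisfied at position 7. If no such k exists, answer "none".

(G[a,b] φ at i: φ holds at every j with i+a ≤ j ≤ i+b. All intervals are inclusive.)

none

G[0,3] up must hold from j=7 onward; find where it first fails.
  j=7: fails → no k works.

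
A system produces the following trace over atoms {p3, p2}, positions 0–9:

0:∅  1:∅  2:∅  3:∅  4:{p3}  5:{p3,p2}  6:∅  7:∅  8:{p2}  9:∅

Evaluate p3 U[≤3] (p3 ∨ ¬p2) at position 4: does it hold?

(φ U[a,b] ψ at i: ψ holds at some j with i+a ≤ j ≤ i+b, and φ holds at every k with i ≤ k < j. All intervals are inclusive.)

True

Need some j in [4,7] with (p3 ∨ ¬p2), and p3 at every k in [4,j-1].
  j=4: (p3 ∨ ¬p2) holds; no prefix to check → satisfied.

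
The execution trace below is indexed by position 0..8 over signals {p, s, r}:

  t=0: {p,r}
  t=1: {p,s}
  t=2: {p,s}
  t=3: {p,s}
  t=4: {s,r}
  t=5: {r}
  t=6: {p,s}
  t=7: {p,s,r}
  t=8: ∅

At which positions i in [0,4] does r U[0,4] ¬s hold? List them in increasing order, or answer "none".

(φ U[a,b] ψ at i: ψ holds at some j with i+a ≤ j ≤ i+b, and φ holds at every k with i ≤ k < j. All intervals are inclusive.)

0, 4

Evaluate at each i in [0,4]:
  i=0: ✓ (rhs at j=0)
  i=1: ✗ (lhs fails at k=1 before rhs at j=5)
  i=2: ✗ (lhs fails at k=2 before rhs at j=5)
  i=3: ✗ (lhs fails at k=3 before rhs at j=5)
  i=4: ✓ (rhs at j=5; lhs holds on [4,4])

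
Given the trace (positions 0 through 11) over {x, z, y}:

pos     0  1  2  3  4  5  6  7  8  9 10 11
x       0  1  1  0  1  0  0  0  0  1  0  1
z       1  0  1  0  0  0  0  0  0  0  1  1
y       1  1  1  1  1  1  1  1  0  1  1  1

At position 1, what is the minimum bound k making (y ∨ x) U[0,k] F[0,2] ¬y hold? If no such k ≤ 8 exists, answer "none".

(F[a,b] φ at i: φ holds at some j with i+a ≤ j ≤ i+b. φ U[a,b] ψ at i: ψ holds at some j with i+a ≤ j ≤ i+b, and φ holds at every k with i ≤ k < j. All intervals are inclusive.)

Need earliest j ≥ 1 with F[0,2] ¬y, and (y ∨ x) at every k in [1,j-1].
  j=1: rhs fails.
  j=2: rhs fails.
  j=3: rhs fails.
  j=4: rhs fails.
  j=5: rhs fails.
  j=6: rhs holds; lhs holds on [1,5]. k = 5.

5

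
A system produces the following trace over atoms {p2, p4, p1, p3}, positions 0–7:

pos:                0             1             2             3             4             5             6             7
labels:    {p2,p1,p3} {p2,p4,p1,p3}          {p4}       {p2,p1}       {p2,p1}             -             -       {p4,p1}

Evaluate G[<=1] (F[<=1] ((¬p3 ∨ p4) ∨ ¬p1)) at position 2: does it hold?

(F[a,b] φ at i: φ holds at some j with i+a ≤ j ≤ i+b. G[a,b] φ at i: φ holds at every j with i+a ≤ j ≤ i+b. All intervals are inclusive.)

Holds

Check F[<=1] ((¬p3 ∨ p4) ∨ ¬p1) at every j in [2,3]:
  j=2: holds (witness at 2)
  j=3: holds (witness at 3)
All positions satisfy it → formula holds.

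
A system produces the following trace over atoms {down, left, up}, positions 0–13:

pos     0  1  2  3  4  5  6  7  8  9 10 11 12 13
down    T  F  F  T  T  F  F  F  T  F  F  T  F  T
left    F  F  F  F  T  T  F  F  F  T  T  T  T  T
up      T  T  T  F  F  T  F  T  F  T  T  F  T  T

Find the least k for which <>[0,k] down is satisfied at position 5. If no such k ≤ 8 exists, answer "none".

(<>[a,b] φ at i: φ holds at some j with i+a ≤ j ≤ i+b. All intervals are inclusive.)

Scan j = 5,6,… for down:
  j=5: fails
  j=6: fails
  j=7: fails
  j=8: holds
First hit at j=8, so smallest k = 8-5 = 3.

3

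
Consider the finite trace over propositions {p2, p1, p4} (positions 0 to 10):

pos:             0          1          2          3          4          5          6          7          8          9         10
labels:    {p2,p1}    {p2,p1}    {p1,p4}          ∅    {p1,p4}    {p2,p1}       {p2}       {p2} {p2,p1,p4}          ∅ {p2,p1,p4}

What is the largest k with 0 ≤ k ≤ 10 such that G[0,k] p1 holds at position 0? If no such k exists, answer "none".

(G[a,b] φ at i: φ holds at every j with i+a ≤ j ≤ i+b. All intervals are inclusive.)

2

p1 must hold from j=0 onward; find where it first fails.
  j=0: holds
  j=1: holds
  j=2: holds
  j=3: fails
Holds on [0,2], so largest k = 2.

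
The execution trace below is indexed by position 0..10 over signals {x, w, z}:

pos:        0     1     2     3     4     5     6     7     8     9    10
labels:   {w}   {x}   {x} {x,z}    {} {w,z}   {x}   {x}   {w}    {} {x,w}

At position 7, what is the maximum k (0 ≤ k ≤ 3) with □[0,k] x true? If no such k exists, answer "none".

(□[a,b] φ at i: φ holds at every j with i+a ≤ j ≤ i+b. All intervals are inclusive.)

x must hold from j=7 onward; find where it first fails.
  j=7: holds
  j=8: fails
Holds on [7,7], so largest k = 0.

0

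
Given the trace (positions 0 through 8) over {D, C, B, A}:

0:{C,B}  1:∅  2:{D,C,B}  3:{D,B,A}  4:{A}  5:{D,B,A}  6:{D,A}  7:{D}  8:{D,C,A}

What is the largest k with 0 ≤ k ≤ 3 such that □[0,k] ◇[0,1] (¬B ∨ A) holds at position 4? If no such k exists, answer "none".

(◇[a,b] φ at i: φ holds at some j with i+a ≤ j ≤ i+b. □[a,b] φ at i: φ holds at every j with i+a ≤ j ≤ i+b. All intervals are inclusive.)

3

◇[0,1] (¬B ∨ A) must hold from j=4 onward; find where it first fails.
  j=4: holds
  j=5: holds
  j=6: holds
  j=7: holds
Holds through j=7; largest k = 3.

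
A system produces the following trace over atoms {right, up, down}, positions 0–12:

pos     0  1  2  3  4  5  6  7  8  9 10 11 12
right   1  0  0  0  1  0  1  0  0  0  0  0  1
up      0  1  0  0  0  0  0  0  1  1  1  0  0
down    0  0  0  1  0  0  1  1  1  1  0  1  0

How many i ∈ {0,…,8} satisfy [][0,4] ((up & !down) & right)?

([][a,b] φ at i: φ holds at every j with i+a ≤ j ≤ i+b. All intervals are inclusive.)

0

Evaluate at each i in [0,8]:
  i=0: ✗ (fails at j=0)
  i=1: ✗ (fails at j=1)
  i=2: ✗ (fails at j=2)
  i=3: ✗ (fails at j=3)
  i=4: ✗ (fails at j=4)
  i=5: ✗ (fails at j=5)
  i=6: ✗ (fails at j=6)
  i=7: ✗ (fails at j=7)
  i=8: ✗ (fails at j=8)
Positions where it holds: {} → 0.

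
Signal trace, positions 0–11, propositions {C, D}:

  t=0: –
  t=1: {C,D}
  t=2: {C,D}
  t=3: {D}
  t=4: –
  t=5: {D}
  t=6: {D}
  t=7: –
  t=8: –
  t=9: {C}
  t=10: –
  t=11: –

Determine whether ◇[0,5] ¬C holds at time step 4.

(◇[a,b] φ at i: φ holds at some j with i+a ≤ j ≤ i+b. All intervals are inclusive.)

Check ¬C at each j in [4,9]:
  j=4: true
  j=5: true
  j=6: true
  j=7: true
  j=8: true
  j=9: false
Found at j=4 → formula holds.

Yes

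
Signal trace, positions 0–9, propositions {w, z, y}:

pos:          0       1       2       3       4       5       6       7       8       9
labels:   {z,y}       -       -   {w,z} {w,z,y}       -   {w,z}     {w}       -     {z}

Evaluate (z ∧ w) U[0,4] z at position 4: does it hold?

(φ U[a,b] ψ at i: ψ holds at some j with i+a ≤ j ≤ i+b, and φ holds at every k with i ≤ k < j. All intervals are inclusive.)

Need some j in [4,8] with z, and (z ∧ w) at every k in [4,j-1].
  j=4: z holds; no prefix to check → satisfied.

True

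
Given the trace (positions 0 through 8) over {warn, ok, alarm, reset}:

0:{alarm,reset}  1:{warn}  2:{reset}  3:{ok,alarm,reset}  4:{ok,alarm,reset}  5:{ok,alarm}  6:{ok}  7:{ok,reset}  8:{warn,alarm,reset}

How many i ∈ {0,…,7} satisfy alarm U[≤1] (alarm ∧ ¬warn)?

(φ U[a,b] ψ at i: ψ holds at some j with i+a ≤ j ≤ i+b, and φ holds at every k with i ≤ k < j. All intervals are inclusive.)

4

Evaluate at each i in [0,7]:
  i=0: ✓ (rhs at j=0)
  i=1: ✗ (no rhs in [1,2])
  i=2: ✗ (lhs fails at k=2 before rhs at j=3)
  i=3: ✓ (rhs at j=3)
  i=4: ✓ (rhs at j=4)
  i=5: ✓ (rhs at j=5)
  i=6: ✗ (no rhs in [6,7])
  i=7: ✗ (no rhs in [7,8])
Positions where it holds: {0, 3, 4, 5} → 4.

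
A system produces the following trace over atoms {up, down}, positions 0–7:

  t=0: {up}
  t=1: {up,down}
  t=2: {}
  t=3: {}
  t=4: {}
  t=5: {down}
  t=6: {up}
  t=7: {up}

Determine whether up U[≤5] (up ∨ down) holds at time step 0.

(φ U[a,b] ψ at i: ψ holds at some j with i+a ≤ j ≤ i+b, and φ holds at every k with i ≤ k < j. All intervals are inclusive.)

Need some j in [0,5] with (up ∨ down), and up at every k in [0,j-1].
  j=0: (up ∨ down) holds; no prefix to check → satisfied.

Holds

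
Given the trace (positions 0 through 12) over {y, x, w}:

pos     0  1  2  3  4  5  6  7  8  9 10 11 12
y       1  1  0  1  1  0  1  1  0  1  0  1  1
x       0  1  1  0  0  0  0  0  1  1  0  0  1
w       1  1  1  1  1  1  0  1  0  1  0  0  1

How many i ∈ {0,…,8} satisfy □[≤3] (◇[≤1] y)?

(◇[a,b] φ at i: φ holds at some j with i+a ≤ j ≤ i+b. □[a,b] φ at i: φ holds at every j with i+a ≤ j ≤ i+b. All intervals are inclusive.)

Evaluate at each i in [0,8]:
  i=0: ✓ (all of [0,3])
  i=1: ✓ (all of [1,4])
  i=2: ✓ (all of [2,5])
  i=3: ✓ (all of [3,6])
  i=4: ✓ (all of [4,7])
  i=5: ✓ (all of [5,8])
  i=6: ✓ (all of [6,9])
  i=7: ✓ (all of [7,10])
  i=8: ✓ (all of [8,11])
Positions where it holds: {0, 1, 2, 3, 4, 5, 6, 7, 8} → 9.

9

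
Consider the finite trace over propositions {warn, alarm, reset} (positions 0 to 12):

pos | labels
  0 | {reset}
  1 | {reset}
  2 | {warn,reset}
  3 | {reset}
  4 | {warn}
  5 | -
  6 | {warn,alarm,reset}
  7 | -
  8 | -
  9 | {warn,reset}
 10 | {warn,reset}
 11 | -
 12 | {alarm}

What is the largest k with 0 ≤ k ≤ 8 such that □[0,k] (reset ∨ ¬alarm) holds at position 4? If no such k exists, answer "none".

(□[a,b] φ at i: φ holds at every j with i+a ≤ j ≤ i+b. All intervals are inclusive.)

7

(reset ∨ ¬alarm) must hold from j=4 onward; find where it first fails.
  j=4: holds
  j=5: holds
  j=6: holds
  j=7: holds
  j=8: holds
  j=9: holds
  j=10: holds
  j=11: holds
  j=12: fails
Holds on [4,11], so largest k = 7.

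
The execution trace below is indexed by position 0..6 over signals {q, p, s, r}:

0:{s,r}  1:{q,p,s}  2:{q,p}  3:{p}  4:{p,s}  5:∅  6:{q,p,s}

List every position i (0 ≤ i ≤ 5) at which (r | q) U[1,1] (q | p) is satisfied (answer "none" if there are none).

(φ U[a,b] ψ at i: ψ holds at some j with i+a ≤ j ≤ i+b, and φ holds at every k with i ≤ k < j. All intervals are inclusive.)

Evaluate at each i in [0,5]:
  i=0: ✓ (rhs at j=1; lhs holds on [0,0])
  i=1: ✓ (rhs at j=2; lhs holds on [1,1])
  i=2: ✓ (rhs at j=3; lhs holds on [2,2])
  i=3: ✗ (lhs fails at k=3 before rhs at j=4)
  i=4: ✗ (no rhs in [5,5])
  i=5: ✗ (lhs fails at k=5 before rhs at j=6)

0, 1, 2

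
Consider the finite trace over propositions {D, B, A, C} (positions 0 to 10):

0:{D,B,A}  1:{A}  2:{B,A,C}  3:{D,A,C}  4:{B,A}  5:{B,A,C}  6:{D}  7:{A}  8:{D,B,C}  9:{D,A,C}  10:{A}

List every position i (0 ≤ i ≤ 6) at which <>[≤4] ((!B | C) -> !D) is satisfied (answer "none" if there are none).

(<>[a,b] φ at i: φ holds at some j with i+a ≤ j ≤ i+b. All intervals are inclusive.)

Evaluate at each i in [0,6]:
  i=0: ✓ (witness j=0)
  i=1: ✓ (witness j=1)
  i=2: ✓ (witness j=2)
  i=3: ✓ (witness j=4)
  i=4: ✓ (witness j=4)
  i=5: ✓ (witness j=5)
  i=6: ✓ (witness j=7)

0, 1, 2, 3, 4, 5, 6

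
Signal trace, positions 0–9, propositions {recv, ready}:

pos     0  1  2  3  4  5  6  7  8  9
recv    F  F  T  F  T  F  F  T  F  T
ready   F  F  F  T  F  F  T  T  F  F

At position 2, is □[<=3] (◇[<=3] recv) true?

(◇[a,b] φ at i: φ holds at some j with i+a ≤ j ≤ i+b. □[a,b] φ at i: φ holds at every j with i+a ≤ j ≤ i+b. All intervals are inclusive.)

Check ◇[<=3] recv at every j in [2,5]:
  j=2: holds (witness at 2)
  j=3: holds (witness at 4)
  j=4: holds (witness at 4)
  j=5: holds (witness at 7)
All positions satisfy it → formula holds.

Holds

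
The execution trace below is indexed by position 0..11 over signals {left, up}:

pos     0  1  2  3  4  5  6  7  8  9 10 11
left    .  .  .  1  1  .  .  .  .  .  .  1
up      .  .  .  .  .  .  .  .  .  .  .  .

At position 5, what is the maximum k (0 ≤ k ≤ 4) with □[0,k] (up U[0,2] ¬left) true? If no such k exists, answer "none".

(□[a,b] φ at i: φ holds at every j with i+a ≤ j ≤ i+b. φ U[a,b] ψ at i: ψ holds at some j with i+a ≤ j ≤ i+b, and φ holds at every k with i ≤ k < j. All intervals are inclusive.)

4

(up U[0,2] ¬left) must hold from j=5 onward; find where it first fails.
  j=5: holds
  j=6: holds
  j=7: holds
  j=8: holds
  j=9: holds
Holds through j=9; largest k = 4.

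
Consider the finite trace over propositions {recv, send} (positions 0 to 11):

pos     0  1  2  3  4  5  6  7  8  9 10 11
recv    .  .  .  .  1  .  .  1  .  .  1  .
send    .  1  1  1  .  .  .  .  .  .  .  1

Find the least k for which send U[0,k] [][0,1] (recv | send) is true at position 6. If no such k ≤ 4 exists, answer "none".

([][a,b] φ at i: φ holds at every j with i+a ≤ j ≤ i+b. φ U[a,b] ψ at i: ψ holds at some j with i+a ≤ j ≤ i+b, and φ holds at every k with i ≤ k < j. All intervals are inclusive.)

none

Need earliest j ≥ 6 with [][0,1] (recv | send), and send at every k in [6,j-1].
  j=6: rhs fails.
  j=7: rhs fails.
  j=8: rhs fails.
  j=9: rhs fails.
  j=10: rhs holds but lhs fails at k=6.
No witness within the range → none.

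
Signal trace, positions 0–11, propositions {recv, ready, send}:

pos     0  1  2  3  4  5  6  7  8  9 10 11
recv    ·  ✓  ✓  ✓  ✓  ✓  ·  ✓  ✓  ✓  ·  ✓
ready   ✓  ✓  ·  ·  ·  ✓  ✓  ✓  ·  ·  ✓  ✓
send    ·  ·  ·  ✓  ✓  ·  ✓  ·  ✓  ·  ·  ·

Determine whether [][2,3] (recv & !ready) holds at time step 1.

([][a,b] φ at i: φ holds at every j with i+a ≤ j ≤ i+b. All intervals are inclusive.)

Check (recv & !ready) at every j in [3,4]:
  j=3: true
  j=4: true
All positions satisfy it → formula holds.

Holds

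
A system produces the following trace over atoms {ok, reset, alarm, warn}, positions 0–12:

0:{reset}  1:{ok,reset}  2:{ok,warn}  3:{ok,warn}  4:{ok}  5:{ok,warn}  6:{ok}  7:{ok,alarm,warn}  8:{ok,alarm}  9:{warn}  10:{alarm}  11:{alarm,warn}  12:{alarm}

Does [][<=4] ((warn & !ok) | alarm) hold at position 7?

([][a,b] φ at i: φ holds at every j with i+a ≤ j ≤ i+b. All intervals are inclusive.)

Check ((warn & !ok) | alarm) at every j in [7,11]:
  j=7: true
  j=8: true
  j=9: true
  j=10: true
  j=11: true
All positions satisfy it → formula holds.

Yes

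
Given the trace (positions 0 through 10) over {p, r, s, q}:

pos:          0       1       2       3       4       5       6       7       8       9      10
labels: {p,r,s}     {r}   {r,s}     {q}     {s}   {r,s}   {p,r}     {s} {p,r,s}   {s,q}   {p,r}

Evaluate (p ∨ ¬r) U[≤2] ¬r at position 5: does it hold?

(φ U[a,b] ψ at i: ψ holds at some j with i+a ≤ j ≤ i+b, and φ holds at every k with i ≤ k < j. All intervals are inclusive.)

Does not hold

Need some j in [5,7] with ¬r, and (p ∨ ¬r) at every k in [5,j-1].
  j=5: ¬r false.
  j=6: ¬r false.
  j=7: ¬r holds, but (p ∨ ¬r) fails at k=5 → not this j.
No j in the window works → until fails.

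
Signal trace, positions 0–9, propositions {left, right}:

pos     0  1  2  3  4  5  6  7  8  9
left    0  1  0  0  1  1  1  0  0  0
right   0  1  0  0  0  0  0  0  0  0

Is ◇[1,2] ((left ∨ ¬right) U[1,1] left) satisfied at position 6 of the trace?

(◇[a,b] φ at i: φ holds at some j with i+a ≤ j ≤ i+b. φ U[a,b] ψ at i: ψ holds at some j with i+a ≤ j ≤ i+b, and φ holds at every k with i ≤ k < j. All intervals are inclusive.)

False

Check ((left ∨ ¬right) U[1,1] left) at each j in [7,8]:
  j=7: fails
  j=8: fails
No position in the window satisfies it → formula fails.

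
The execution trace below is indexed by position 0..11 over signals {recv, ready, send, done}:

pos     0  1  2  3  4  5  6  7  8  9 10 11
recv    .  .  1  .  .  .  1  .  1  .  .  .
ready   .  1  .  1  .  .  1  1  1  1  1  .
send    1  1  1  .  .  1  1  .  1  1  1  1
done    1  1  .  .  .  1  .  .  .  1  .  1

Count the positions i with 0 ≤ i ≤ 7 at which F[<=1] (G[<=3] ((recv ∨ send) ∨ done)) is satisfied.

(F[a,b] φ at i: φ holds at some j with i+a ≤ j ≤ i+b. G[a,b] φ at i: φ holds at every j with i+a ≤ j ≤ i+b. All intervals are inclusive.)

1

Evaluate at each i in [0,7]:
  i=0: ✗ (none in [0,1])
  i=1: ✗ (none in [1,2])
  i=2: ✗ (none in [2,3])
  i=3: ✗ (none in [3,4])
  i=4: ✗ (none in [4,5])
  i=5: ✗ (none in [5,6])
  i=6: ✗ (none in [6,7])
  i=7: ✓ (witness j=8)
Positions where it holds: {7} → 1.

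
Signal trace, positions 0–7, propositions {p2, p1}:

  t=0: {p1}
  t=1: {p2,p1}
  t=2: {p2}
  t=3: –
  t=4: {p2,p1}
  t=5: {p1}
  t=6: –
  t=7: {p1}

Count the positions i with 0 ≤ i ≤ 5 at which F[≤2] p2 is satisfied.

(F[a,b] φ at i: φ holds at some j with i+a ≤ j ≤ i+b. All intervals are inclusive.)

5

Evaluate at each i in [0,5]:
  i=0: ✓ (witness j=1)
  i=1: ✓ (witness j=1)
  i=2: ✓ (witness j=2)
  i=3: ✓ (witness j=4)
  i=4: ✓ (witness j=4)
  i=5: ✗ (none in [5,7])
Positions where it holds: {0, 1, 2, 3, 4} → 5.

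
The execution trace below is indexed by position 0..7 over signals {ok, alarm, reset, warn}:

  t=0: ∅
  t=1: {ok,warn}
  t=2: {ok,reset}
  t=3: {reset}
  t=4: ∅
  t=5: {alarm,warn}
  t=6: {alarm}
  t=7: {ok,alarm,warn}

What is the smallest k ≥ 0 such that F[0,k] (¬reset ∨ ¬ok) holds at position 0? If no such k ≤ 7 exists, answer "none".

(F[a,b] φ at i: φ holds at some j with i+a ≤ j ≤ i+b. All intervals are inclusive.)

0

Scan j = 0,1,… for (¬reset ∨ ¬ok):
  j=0: holds
First hit at j=0, so smallest k = 0-0 = 0.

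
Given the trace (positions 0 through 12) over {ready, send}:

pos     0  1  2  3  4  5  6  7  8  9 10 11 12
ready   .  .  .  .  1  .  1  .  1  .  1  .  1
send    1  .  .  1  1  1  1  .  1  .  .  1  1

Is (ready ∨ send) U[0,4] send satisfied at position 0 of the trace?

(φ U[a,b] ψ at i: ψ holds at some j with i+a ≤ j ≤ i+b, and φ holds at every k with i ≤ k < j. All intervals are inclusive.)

Holds

Need some j in [0,4] with send, and (ready ∨ send) at every k in [0,j-1].
  j=0: send holds; no prefix to check → satisfied.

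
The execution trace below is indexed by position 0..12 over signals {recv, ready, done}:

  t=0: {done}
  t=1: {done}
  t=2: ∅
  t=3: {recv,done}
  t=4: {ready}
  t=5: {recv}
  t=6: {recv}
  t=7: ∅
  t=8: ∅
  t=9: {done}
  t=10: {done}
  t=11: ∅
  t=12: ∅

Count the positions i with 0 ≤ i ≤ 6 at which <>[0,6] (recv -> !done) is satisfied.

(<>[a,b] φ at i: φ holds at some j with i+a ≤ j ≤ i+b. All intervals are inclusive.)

7

Evaluate at each i in [0,6]:
  i=0: ✓ (witness j=0)
  i=1: ✓ (witness j=1)
  i=2: ✓ (witness j=2)
  i=3: ✓ (witness j=4)
  i=4: ✓ (witness j=4)
  i=5: ✓ (witness j=5)
  i=6: ✓ (witness j=6)
Positions where it holds: {0, 1, 2, 3, 4, 5, 6} → 7.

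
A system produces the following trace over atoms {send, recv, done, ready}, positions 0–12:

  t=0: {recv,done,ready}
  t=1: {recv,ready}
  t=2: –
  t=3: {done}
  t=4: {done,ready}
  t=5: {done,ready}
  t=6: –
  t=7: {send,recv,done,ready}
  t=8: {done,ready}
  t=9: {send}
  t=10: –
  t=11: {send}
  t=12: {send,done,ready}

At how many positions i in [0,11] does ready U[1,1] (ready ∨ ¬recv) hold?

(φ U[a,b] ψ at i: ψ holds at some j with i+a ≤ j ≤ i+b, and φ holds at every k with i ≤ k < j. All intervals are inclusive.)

6

Evaluate at each i in [0,11]:
  i=0: ✓ (rhs at j=1; lhs holds on [0,0])
  i=1: ✓ (rhs at j=2; lhs holds on [1,1])
  i=2: ✗ (lhs fails at k=2 before rhs at j=3)
  i=3: ✗ (lhs fails at k=3 before rhs at j=4)
  i=4: ✓ (rhs at j=5; lhs holds on [4,4])
  i=5: ✓ (rhs at j=6; lhs holds on [5,5])
  i=6: ✗ (lhs fails at k=6 before rhs at j=7)
  i=7: ✓ (rhs at j=8; lhs holds on [7,7])
  i=8: ✓ (rhs at j=9; lhs holds on [8,8])
  i=9: ✗ (lhs fails at k=9 before rhs at j=10)
  i=10: ✗ (lhs fails at k=10 before rhs at j=11)
  i=11: ✗ (lhs fails at k=11 before rhs at j=12)
Positions where it holds: {0, 1, 4, 5, 7, 8} → 6.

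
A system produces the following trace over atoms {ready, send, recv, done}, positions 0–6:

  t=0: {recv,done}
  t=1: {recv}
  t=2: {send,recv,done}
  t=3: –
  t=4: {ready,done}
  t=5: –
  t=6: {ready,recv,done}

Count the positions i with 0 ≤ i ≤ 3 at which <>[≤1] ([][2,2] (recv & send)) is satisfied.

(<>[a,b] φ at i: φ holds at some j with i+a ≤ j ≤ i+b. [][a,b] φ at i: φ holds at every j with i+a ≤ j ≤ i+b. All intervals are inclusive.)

1

Evaluate at each i in [0,3]:
  i=0: ✓ (witness j=0)
  i=1: ✗ (none in [1,2])
  i=2: ✗ (none in [2,3])
  i=3: ✗ (none in [3,4])
Positions where it holds: {0} → 1.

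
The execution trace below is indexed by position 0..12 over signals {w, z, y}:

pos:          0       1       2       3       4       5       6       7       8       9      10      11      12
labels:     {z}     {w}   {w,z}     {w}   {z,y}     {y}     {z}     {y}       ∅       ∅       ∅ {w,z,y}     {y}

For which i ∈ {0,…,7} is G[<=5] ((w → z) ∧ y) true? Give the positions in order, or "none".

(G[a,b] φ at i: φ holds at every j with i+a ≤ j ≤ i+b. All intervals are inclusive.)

none

Evaluate at each i in [0,7]:
  i=0: ✗ (fails at j=0)
  i=1: ✗ (fails at j=1)
  i=2: ✗ (fails at j=2)
  i=3: ✗ (fails at j=3)
  i=4: ✗ (fails at j=6)
  i=5: ✗ (fails at j=6)
  i=6: ✗ (fails at j=6)
  i=7: ✗ (fails at j=8)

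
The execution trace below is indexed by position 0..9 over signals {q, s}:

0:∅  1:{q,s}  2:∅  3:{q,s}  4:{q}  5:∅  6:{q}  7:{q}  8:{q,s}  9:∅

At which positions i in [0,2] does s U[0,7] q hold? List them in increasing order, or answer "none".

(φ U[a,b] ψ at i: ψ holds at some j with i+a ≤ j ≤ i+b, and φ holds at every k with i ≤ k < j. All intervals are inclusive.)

Evaluate at each i in [0,2]:
  i=0: ✗ (lhs fails at k=0 before rhs at j=1)
  i=1: ✓ (rhs at j=1)
  i=2: ✗ (lhs fails at k=2 before rhs at j=3)

1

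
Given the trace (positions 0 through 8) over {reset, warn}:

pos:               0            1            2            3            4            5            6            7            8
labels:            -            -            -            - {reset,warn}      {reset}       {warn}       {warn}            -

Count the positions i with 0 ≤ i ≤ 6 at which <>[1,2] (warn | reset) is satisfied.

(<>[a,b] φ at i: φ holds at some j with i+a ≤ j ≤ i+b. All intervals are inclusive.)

5

Evaluate at each i in [0,6]:
  i=0: ✗ (none in [1,2])
  i=1: ✗ (none in [2,3])
  i=2: ✓ (witness j=4)
  i=3: ✓ (witness j=4)
  i=4: ✓ (witness j=5)
  i=5: ✓ (witness j=6)
  i=6: ✓ (witness j=7)
Positions where it holds: {2, 3, 4, 5, 6} → 5.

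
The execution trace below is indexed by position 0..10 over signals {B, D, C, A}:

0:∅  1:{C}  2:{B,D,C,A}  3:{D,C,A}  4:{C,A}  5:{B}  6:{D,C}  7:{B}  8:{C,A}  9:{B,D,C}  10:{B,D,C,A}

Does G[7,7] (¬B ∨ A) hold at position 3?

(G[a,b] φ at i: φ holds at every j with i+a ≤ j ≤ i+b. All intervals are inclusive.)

Check (¬B ∨ A) at every j in [10,10]:
  j=10: true
All positions satisfy it → formula holds.

True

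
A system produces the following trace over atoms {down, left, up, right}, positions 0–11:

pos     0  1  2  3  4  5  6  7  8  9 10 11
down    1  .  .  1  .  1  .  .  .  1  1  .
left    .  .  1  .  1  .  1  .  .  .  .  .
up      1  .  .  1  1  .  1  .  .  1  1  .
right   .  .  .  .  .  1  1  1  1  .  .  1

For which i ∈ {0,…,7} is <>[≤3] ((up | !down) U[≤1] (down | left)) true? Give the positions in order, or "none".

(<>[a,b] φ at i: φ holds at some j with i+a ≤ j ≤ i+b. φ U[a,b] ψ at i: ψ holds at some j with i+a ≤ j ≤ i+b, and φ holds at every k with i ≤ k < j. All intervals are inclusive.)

0, 1, 2, 3, 4, 5, 6, 7

Evaluate at each i in [0,7]:
  i=0: ✓ (witness j=0)
  i=1: ✓ (witness j=1)
  i=2: ✓ (witness j=2)
  i=3: ✓ (witness j=3)
  i=4: ✓ (witness j=4)
  i=5: ✓ (witness j=5)
  i=6: ✓ (witness j=6)
  i=7: ✓ (witness j=8)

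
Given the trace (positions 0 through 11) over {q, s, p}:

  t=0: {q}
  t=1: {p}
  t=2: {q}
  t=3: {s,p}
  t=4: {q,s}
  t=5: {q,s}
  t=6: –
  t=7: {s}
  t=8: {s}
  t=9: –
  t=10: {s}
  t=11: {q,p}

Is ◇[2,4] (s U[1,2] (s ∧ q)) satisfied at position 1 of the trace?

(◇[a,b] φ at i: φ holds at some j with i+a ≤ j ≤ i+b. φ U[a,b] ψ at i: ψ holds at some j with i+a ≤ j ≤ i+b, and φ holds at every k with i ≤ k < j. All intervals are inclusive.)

Check (s U[1,2] (s ∧ q)) at each j in [3,5]:
  j=3: holds
  j=4: holds
  j=5: fails
Found at j=3 → formula holds.

Holds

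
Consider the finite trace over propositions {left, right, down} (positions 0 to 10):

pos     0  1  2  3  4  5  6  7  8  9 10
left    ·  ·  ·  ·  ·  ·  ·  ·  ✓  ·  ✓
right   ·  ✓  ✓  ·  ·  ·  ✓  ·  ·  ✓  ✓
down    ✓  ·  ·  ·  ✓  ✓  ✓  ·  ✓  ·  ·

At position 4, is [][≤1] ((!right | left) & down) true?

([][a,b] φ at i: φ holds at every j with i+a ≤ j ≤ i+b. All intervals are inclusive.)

True

Check ((!right | left) & down) at every j in [4,5]:
  j=4: true
  j=5: true
All positions satisfy it → formula holds.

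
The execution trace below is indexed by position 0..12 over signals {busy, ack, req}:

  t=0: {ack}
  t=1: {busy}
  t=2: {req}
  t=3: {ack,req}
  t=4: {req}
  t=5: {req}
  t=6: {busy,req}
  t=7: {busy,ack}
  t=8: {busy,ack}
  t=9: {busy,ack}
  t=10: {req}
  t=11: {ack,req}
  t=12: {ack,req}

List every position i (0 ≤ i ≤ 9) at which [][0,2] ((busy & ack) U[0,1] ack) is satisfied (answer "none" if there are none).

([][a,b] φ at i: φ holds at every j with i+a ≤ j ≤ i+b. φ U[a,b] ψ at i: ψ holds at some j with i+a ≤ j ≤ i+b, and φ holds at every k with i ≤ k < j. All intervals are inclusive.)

7

Evaluate at each i in [0,9]:
  i=0: ✗ (fails at j=1)
  i=1: ✗ (fails at j=1)
  i=2: ✗ (fails at j=2)
  i=3: ✗ (fails at j=4)
  i=4: ✗ (fails at j=4)
  i=5: ✗ (fails at j=5)
  i=6: ✗ (fails at j=6)
  i=7: ✓ (all of [7,9])
  i=8: ✗ (fails at j=10)
  i=9: ✗ (fails at j=10)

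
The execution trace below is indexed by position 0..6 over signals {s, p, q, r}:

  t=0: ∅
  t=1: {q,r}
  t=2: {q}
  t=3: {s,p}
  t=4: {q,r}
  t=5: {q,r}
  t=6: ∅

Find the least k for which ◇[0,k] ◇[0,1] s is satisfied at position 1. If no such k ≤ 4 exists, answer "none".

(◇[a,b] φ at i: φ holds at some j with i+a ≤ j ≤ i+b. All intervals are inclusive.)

1

Scan j = 1,2,… for ◇[0,1] s:
  j=1: fails
  j=2: holds
First hit at j=2, so smallest k = 2-1 = 1.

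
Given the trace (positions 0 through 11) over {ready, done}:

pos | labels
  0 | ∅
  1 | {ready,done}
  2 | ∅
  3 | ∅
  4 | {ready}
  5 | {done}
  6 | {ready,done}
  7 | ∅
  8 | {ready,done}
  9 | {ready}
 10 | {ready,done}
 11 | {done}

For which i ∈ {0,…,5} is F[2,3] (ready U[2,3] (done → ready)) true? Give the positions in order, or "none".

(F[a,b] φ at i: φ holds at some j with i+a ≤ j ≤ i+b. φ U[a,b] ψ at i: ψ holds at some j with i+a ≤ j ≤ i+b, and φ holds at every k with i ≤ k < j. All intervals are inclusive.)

Evaluate at each i in [0,5]:
  i=0: ✗ (none in [2,3])
  i=1: ✗ (none in [3,4])
  i=2: ✗ (none in [4,5])
  i=3: ✗ (none in [5,6])
  i=4: ✗ (none in [6,7])
  i=5: ✓ (witness j=8)

5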